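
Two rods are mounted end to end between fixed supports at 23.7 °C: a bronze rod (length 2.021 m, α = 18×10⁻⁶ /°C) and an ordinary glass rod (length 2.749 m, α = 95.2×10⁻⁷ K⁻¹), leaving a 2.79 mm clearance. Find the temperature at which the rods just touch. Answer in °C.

α₁L₁ = 3.6378×10⁻⁵ m/K, α₂L₂ = 2.617048×10⁻⁵ m/K → total 6.254848×10⁻⁵ m/K
ΔT = g/(α₁L₁+α₂L₂) = 2.79×10⁻³ / 6.254848×10⁻⁵ = 44.605 K
T = 23.7 + 44.605 = 68.305 °C

T = 68.3 °C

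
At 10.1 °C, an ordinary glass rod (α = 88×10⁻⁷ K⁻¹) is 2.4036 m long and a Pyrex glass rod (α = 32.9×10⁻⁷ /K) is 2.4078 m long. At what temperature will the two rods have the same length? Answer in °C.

Equal length when α₁L₁ΔT − α₂L₂ΔT = L₂ − L₁ = 4.20×10⁻³ m
α₁L₁ = 2.115168×10⁻⁵, α₂L₂ = 7.921662×10⁻⁶ → Δ(αL) = 1.3230018×10⁻⁵ m/K
ΔT = 4.20×10⁻³ / 1.3230018×10⁻⁵ = 317.460 K, so T = 10.1 + 317.460 = 327.560 °C

T = 327.6 °C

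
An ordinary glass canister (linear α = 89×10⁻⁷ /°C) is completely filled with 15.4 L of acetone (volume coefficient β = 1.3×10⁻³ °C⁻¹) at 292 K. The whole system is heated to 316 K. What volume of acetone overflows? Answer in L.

0.471 L

The canister also expands: β_container ≈ 3α = 2.67×10⁻⁵ /K
Net overflow = V₀(β_liq − 3α_cont)ΔT
β − 3α = 1.30×10⁻³ − 2.67×10⁻⁵ = 1.2733×10⁻³ /K; ΔT = 24 K
ΔV = 15.4 × 1.2733×10⁻³ × 24 = 0.471 L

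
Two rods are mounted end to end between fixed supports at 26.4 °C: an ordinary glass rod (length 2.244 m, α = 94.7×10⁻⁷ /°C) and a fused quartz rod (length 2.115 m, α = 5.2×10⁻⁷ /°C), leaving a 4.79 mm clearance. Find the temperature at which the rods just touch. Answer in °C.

T = 241 °C

α₁L₁ = 2.125068×10⁻⁵ m/K, α₂L₂ = 1.0998×10⁻⁶ m/K → total 2.235048×10⁻⁵ m/K
ΔT = g/(α₁L₁+α₂L₂) = 4.79×10⁻³ / 2.235048×10⁻⁵ = 214.31 K
T = 26.4 + 214.31 = 240.71 °C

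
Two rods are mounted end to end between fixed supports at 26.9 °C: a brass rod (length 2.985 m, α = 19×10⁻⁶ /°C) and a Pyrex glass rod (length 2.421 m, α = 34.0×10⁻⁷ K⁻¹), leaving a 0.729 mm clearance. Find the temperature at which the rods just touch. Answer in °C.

α₁L₁ = 5.6715×10⁻⁵ m/K, α₂L₂ = 8.2314×10⁻⁶ m/K → total 6.49464×10⁻⁵ m/K
ΔT = g/(α₁L₁+α₂L₂) = 7.29×10⁻⁴ / 6.49464×10⁻⁵ = 11.225 K
T = 26.9 + 11.225 = 38.125 °C

T = 38.1 °C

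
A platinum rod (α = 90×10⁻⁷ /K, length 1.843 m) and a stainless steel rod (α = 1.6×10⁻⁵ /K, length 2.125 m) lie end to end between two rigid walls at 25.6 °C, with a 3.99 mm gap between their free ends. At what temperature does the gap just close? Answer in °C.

Gap closes when ΔL₁ + ΔL₂ = 3.99 mm = 3.99×10⁻³ m
(α₁L₁ + α₂L₂)ΔT = g
α₁L₁ + α₂L₂ = 90×10⁻⁷×1.843 + 1.6×10⁻⁵×2.125 = 5.0587×10⁻⁵ m/K
ΔT = 3.99×10⁻³ / 5.0587×10⁻⁵ = 78.87 K
T = 25.6 + 78.87 = 104.47 °C

T = 104 °C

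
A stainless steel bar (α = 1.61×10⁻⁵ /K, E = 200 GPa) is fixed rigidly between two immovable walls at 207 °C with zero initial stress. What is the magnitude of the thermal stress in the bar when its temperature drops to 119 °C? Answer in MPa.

σ = 283 MPa

Fully constrained: the free strain ε = αΔT is blocked, so σ = Eε = EαΔT.
|ΔT| = 88 K
σ = 200×10⁹ × 1.61×10⁻⁵ × 88 = 2.83×10⁸ Pa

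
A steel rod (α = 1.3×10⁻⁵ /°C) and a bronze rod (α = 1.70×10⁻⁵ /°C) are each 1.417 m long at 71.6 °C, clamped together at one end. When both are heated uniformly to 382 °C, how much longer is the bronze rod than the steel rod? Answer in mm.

ΔT = 310.4 K
steel: ΔL = 1.3×10⁻⁵ × 1.417 m × 310.4 = 5.7179×10⁻³ m = 5.7179 mm
bronze: ΔL = 1.70×10⁻⁵ × 1.417 m × 310.4 = 7.4772×10⁻³ m = 7.4772 mm
difference = 7.4772 − 5.7179 = 1.7593 mm

1.76 mm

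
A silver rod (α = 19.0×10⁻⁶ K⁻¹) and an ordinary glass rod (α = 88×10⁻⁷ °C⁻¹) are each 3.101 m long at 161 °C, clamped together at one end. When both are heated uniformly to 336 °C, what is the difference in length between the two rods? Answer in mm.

5.54 mm

ΔT = 175 K
silver: ΔL = 19.0×10⁻⁶ × 3.101 m × 175 = 1.0311×10⁻² m = 10.311 mm
ordinary glass: ΔL = 88×10⁻⁷ × 3.101 m × 175 = 4.7755×10⁻³ m = 4.7755 mm
difference = 10.311 − 4.7755 = 5.5355 mm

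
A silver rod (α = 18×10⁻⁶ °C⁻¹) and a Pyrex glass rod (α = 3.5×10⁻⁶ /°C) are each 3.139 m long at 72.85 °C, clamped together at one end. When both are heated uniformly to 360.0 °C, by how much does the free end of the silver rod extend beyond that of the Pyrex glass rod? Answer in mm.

13.1 mm

ΔT = 287.15 K
silver: ΔL = 18×10⁻⁶ × 3.139 m × 287.15 = 1.6225×10⁻² m = 16.225 mm
Pyrex glass: ΔL = 3.5×10⁻⁶ × 3.139 m × 287.15 = 3.1548×10⁻³ m = 3.1548 mm
difference = 16.225 − 3.1548 = 13.0702 mm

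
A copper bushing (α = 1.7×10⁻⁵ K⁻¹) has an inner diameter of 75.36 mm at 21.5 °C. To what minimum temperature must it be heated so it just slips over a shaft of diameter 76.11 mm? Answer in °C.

Required Δd = 76.11 − 75.36 = 0.75 mm
Δd = αd₀ΔT ⇒ ΔT = Δd/(αd₀) = 0.75 / (1.7×10⁻⁵ × 75.36) = 585.43 K
T_min = 21.5 + 585.43 = 606.93 °C

T = 607 °C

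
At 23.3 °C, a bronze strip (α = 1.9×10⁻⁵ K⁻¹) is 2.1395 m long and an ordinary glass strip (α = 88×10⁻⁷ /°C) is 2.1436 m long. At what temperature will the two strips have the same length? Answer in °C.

L₁(1 + α₁ΔT) = L₂(1 + α₂ΔT) ⇒ ΔT = (L₂ − L₁)/(α₁L₁ − α₂L₂)
L₂ − L₁ = 2.1436 − 2.1395 = 4.10×10⁻³ m
α₁L₁ − α₂L₂ = 1.9×10⁻⁵×2.1395 − 88×10⁻⁷×2.1436 = 2.178682×10⁻⁵ m/K
ΔT = 4.10×10⁻³ / 2.178682×10⁻⁵ = 188.187 K
T = 23.3 + 188.187 = 211.487 °C

T = 211.5 °C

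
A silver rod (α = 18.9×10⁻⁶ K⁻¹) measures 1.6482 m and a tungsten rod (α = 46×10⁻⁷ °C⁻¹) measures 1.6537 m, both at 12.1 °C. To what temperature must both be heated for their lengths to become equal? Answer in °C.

Equal length when α₁L₁ΔT − α₂L₂ΔT = L₂ − L₁ = 5.50×10⁻³ m
α₁L₁ = 3.115098×10⁻⁵, α₂L₂ = 7.60702×10⁻⁶ → Δ(αL) = 2.354396×10⁻⁵ m/K
ΔT = 5.50×10⁻³ / 2.354396×10⁻⁵ = 233.606 K, so T = 12.1 + 233.606 = 245.706 °C

T = 245.7 °C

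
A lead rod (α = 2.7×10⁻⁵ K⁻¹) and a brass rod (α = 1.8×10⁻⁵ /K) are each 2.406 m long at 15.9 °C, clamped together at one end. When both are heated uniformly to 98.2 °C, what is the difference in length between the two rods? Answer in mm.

1.78 mm

ΔT = 82.3 K
lead: ΔL = 2.7×10⁻⁵ × 2.406 m × 82.3 = 5.3464×10⁻³ m = 5.3464 mm
brass: ΔL = 1.8×10⁻⁵ × 2.406 m × 82.3 = 3.5642×10⁻³ m = 3.5642 mm
difference = 5.3464 − 3.5642 = 1.7822 mm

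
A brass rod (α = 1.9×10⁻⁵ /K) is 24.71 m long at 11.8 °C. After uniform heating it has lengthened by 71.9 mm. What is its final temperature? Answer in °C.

ΔL = αL₀ΔT ⇒ ΔT = ΔL / (αL₀)
ΔT = 71.9×10⁻³ m / (1.9×10⁻⁵ × 24.71 m) = 153.14 K
T = 11.8 + 153.14 = 164.94 °C

T = 165 °C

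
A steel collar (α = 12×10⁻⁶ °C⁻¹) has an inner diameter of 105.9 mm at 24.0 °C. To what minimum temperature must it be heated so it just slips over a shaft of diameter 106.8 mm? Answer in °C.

Required Δd = 106.8 − 105.9 = 0.9 mm
Δd = αd₀ΔT ⇒ ΔT = Δd/(αd₀) = 0.9 / (12×10⁻⁶ × 105.9) = 708.22 K
T_min = 24.0 + 708.22 = 732.22 °C

T = 732 °C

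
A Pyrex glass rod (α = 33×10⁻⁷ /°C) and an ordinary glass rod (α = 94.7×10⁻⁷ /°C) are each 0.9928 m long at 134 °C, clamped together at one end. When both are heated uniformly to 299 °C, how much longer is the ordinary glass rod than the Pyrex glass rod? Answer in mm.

ΔT = 165 K
Pyrex glass: ΔL = 33×10⁻⁷ × 0.9928 m × 165 = 5.4058×10⁻⁴ m = 0.54058 mm
ordinary glass: ΔL = 94.7×10⁻⁷ × 0.9928 m × 165 = 1.5513×10⁻³ m = 1.5513 mm
difference = 1.5513 − 0.54058 = 1.01072 mm

1.01 mm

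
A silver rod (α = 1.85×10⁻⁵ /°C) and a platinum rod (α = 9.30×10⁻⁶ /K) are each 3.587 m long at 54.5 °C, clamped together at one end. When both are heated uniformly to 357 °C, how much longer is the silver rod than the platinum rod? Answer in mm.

ΔT = 302.5 K
silver: ΔL = 1.85×10⁻⁵ × 3.587 m × 302.5 = 2.0074×10⁻² m = 20.074 mm
platinum: ΔL = 9.30×10⁻⁶ × 3.587 m × 302.5 = 1.0091×10⁻² m = 10.091 mm
difference = 20.074 − 10.091 = 9.983 mm

9.98 mm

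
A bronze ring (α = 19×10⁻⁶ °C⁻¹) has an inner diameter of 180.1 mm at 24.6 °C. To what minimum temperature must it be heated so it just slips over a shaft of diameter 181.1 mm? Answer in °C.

Required Δd = 181.1 − 180.1 = 1.0 mm
Δd = αd₀ΔT ⇒ ΔT = Δd/(αd₀) = 1.0 / (19×10⁻⁶ × 180.1) = 292.24 K
T_min = 24.6 + 292.24 = 316.84 °C

T = 317 °C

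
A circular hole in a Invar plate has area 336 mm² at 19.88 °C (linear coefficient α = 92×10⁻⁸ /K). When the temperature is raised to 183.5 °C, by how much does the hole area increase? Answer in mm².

ΔA = 0.101 mm²

Area coefficient ≈ 2α; |ΔT| = 163.62 K
ΔA = 2αA₀ΔT = 2(92×10⁻⁸)(336)(163.62) = 0.101 mm²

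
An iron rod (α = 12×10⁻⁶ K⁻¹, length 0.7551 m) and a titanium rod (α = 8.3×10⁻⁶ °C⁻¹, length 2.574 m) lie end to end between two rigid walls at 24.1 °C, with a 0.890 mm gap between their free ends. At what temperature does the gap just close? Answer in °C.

Gap closes when ΔL₁ + ΔL₂ = 0.890 mm = 8.90×10⁻⁴ m
(α₁L₁ + α₂L₂)ΔT = g
α₁L₁ + α₂L₂ = 12×10⁻⁶×0.7551 + 8.3×10⁻⁶×2.574 = 3.04254×10⁻⁵ m/K
ΔT = 8.90×10⁻⁴ / 3.04254×10⁻⁵ = 29.252 K
T = 24.1 + 29.252 = 53.352 °C

T = 53.4 °C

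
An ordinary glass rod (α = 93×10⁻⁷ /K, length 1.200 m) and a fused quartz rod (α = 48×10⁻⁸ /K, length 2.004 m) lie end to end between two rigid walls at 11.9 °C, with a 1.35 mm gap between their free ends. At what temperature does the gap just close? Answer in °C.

Gap closes when ΔL₁ + ΔL₂ = 1.35 mm = 1.35×10⁻³ m
(α₁L₁ + α₂L₂)ΔT = g
α₁L₁ + α₂L₂ = 93×10⁻⁷×1.200 + 48×10⁻⁸×2.004 = 1.212192×10⁻⁵ m/K
ΔT = 1.35×10⁻³ / 1.212192×10⁻⁵ = 111.37 K
T = 11.9 + 111.37 = 123.27 °C

T = 123 °C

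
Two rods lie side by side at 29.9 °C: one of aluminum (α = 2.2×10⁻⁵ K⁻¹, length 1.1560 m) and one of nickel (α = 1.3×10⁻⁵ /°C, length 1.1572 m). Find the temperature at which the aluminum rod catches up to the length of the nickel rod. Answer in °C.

T = 145.4 °C

L₁(1 + α₁ΔT) = L₂(1 + α₂ΔT) ⇒ ΔT = (L₂ − L₁)/(α₁L₁ − α₂L₂)
L₂ − L₁ = 1.1572 − 1.1560 = 1.20×10⁻³ m
α₁L₁ − α₂L₂ = 2.2×10⁻⁵×1.1560 − 1.3×10⁻⁵×1.1572 = 1.03884×10⁻⁵ m/K
ΔT = 1.20×10⁻³ / 1.03884×10⁻⁵ = 115.513 K
T = 29.9 + 115.513 = 145.413 °C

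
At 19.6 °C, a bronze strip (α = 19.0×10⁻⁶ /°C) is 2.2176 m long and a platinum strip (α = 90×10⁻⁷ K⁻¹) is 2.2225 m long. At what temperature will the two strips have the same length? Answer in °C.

T = 241.0 °C

Equal length when α₁L₁ΔT − α₂L₂ΔT = L₂ − L₁ = 4.90×10⁻³ m
α₁L₁ = 4.21344×10⁻⁵, α₂L₂ = 2.00025×10⁻⁵ → Δ(αL) = 2.21319×10⁻⁵ m/K
ΔT = 4.90×10⁻³ / 2.21319×10⁻⁵ = 221.400 K, so T = 19.6 + 221.400 = 241.000 °C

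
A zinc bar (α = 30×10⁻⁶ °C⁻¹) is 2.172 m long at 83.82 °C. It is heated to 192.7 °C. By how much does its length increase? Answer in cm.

|ΔT| = |192.7 − 83.82| = 108.88 K
ΔL = αL₀ΔT = (30×10⁻⁶)(2.172)(108.88) = 7.09×10⁻³ m

ΔL = 0.709 cm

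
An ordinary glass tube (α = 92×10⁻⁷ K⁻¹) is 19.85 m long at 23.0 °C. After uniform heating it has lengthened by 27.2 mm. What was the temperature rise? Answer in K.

ΔT = 149 K

ΔL = αL₀ΔT ⇒ ΔT = ΔL / (αL₀)
ΔT = 27.2×10⁻³ m / (92×10⁻⁷ × 19.85 m) = 148.94 K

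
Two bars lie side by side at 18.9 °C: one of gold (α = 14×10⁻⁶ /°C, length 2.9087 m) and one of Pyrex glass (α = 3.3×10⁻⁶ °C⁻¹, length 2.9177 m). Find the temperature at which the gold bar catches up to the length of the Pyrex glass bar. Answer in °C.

T = 308.4 °C

Equal length when α₁L₁ΔT − α₂L₂ΔT = L₂ − L₁ = 9.00×10⁻³ m
α₁L₁ = 4.07218×10⁻⁵, α₂L₂ = 9.62841×10⁻⁶ → Δ(αL) = 3.109339×10⁻⁵ m/K
ΔT = 9.00×10⁻³ / 3.109339×10⁻⁵ = 289.451 K, so T = 18.9 + 289.451 = 308.351 °C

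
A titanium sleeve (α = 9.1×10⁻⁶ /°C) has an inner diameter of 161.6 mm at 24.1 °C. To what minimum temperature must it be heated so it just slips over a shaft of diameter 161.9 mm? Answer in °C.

T = 228 °C

Required Δd = 161.9 − 161.6 = 0.3 mm
Δd = αd₀ΔT ⇒ ΔT = Δd/(αd₀) = 0.3 / (9.1×10⁻⁶ × 161.6) = 204.00 K
T_min = 24.1 + 204.00 = 228.10 °C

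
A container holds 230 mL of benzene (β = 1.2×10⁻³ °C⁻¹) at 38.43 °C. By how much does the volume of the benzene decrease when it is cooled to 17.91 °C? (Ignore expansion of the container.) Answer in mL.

|ΔT| = |17.91 − 38.43| = 20.52 K
ΔV = βV₀ΔT = (1.2×10⁻³)(230)(20.52) = 5.66 mL

ΔV = 5.66 mL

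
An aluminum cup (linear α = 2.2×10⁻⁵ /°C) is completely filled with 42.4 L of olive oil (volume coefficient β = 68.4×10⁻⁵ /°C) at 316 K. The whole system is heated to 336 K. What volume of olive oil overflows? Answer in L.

0.524 L

The cup also expands: β_container ≈ 3α = 6.6×10⁻⁵ /K
Net overflow = V₀(β_liq − 3α_cont)ΔT
β − 3α = 6.84×10⁻⁴ − 6.6×10⁻⁵ = 6.18×10⁻⁴ /K; ΔT = 20 K
ΔV = 42.4 × 6.18×10⁻⁴ × 20 = 0.524 L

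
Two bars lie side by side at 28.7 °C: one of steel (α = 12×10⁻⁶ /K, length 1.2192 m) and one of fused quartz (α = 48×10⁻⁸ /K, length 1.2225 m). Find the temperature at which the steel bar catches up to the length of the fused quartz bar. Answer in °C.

L₁(1 + α₁ΔT) = L₂(1 + α₂ΔT) ⇒ ΔT = (L₂ − L₁)/(α₁L₁ − α₂L₂)
L₂ − L₁ = 1.2225 − 1.2192 = 3.30×10⁻³ m
α₁L₁ − α₂L₂ = 12×10⁻⁶×1.2192 − 48×10⁻⁸×1.2225 = 1.40436×10⁻⁵ m/K
ΔT = 3.30×10⁻³ / 1.40436×10⁻⁵ = 234.982 K
T = 28.7 + 234.982 = 263.682 °C

T = 263.7 °C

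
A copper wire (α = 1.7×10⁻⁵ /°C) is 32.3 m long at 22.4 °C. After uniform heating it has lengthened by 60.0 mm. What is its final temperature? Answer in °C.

ΔL = αL₀ΔT ⇒ ΔT = ΔL / (αL₀)
ΔT = 60.0×10⁻³ m / (1.7×10⁻⁵ × 32.3 m) = 109.27 K
T = 22.4 + 109.27 = 131.67 °C

T = 132 °C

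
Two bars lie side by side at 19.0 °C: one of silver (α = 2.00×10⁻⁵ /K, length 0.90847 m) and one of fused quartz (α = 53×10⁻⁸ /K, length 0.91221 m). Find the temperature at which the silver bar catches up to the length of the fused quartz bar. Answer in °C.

T = 230.5 °C

L₁(1 + α₁ΔT) = L₂(1 + α₂ΔT) ⇒ ΔT = (L₂ − L₁)/(α₁L₁ − α₂L₂)
L₂ − L₁ = 0.91221 − 0.90847 = 3.74×10⁻³ m
α₁L₁ − α₂L₂ = 2.00×10⁻⁵×0.90847 − 53×10⁻⁸×0.91221 = 1.76859287×10⁻⁵ m/K
ΔT = 3.74×10⁻³ / 1.76859287×10⁻⁵ = 211.468 K
T = 19.0 + 211.468 = 230.468 °C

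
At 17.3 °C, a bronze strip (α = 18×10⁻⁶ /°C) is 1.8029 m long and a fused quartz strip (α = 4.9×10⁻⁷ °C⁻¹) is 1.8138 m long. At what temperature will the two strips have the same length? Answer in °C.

T = 362.6 °C

Equal length when α₁L₁ΔT − α₂L₂ΔT = L₂ − L₁ = 1.09×10⁻² m
α₁L₁ = 3.24522×10⁻⁵, α₂L₂ = 8.88762×10⁻⁷ → Δ(αL) = 3.1563438×10⁻⁵ m/K
ΔT = 1.09×10⁻² / 3.1563438×10⁻⁵ = 345.336 K, so T = 17.3 + 345.336 = 362.636 °C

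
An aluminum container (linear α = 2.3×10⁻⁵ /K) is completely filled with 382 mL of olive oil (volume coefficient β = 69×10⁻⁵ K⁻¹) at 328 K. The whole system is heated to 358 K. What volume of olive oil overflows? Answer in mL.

The container also expands: β_container ≈ 3α = 6.9×10⁻⁵ /K
Net overflow = V₀(β_liq − 3α_cont)ΔT
β − 3α = 6.90×10⁻⁴ − 6.9×10⁻⁵ = 6.21×10⁻⁴ /K; ΔT = 30 K
ΔV = 382 × 6.21×10⁻⁴ × 30 = 7.12 mL

7.12 mL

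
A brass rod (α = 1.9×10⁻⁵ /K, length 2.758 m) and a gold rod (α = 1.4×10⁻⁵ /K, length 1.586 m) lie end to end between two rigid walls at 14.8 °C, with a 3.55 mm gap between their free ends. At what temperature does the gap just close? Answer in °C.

α₁L₁ = 5.2402×10⁻⁵ m/K, α₂L₂ = 2.2204×10⁻⁵ m/K → total 7.4606×10⁻⁵ m/K
ΔT = g/(α₁L₁+α₂L₂) = 3.55×10⁻³ / 7.4606×10⁻⁵ = 47.583 K
T = 14.8 + 47.583 = 62.383 °C

T = 62.4 °C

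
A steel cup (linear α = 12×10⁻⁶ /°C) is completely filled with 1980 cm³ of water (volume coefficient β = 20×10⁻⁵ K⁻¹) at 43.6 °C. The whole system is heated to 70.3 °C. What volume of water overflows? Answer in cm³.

The cup also expands: β_container ≈ 3α = 3.6×10⁻⁵ /K
Net overflow = V₀(β_liq − 3α_cont)ΔT
β − 3α = 2.00×10⁻⁴ − 3.6×10⁻⁵ = 1.64×10⁻⁴ /K; ΔT = 26.7 K
ΔV = 1980 × 1.64×10⁻⁴ × 26.7 = 8.67 cm³

8.67 cm³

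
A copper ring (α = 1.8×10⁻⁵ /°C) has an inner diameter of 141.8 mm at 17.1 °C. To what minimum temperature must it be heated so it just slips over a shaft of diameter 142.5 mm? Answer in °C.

Required Δd = 142.5 − 141.8 = 0.7 mm
Δd = αd₀ΔT ⇒ ΔT = Δd/(αd₀) = 0.7 / (1.8×10⁻⁵ × 141.8) = 274.25 K
T_min = 17.1 + 274.25 = 291.35 °C

T = 291 °C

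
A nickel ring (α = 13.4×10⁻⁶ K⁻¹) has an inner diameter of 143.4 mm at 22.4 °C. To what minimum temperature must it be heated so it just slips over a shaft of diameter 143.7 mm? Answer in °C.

Required Δd = 143.7 − 143.4 = 0.3 mm
Δd = αd₀ΔT ⇒ ΔT = Δd/(αd₀) = 0.3 / (13.4×10⁻⁶ × 143.4) = 156.12 K
T_min = 22.4 + 156.12 = 178.52 °C

T = 179 °C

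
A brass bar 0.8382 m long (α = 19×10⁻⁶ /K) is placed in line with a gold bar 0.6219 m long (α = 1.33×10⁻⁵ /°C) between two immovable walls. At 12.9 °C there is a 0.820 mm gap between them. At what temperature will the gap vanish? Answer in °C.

T = 46.8 °C

Gap closes when ΔL₁ + ΔL₂ = 0.820 mm = 8.20×10⁻⁴ m
(α₁L₁ + α₂L₂)ΔT = g
α₁L₁ + α₂L₂ = 19×10⁻⁶×0.8382 + 1.33×10⁻⁵×0.6219 = 2.419707×10⁻⁵ m/K
ΔT = 8.20×10⁻⁴ / 2.419707×10⁻⁵ = 33.888 K
T = 12.9 + 33.888 = 46.788 °C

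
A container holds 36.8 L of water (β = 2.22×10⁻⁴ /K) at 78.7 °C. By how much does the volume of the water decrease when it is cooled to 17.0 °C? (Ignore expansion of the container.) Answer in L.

|ΔT| = |17.0 − 78.7| = 61.7 K
ΔV = βV₀ΔT = (2.22×10⁻⁴)(36.8)(61.7) = 0.504 L

ΔV = 0.504 L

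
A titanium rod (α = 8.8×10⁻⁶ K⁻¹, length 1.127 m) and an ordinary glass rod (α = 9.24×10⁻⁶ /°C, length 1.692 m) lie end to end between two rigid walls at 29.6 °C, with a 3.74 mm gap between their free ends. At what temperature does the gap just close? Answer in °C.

T = 176 °C

α₁L₁ = 9.9176×10⁻⁶ m/K, α₂L₂ = 1.563408×10⁻⁵ m/K → total 2.555168×10⁻⁵ m/K
ΔT = g/(α₁L₁+α₂L₂) = 3.74×10⁻³ / 2.555168×10⁻⁵ = 146.37 K
T = 29.6 + 146.37 = 175.97 °C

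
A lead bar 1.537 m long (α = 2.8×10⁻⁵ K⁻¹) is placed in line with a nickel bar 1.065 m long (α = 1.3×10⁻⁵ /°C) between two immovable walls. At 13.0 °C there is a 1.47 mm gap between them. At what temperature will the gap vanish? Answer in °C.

T = 38.8 °C

Gap closes when ΔL₁ + ΔL₂ = 1.47 mm = 1.47×10⁻³ m
(α₁L₁ + α₂L₂)ΔT = g
α₁L₁ + α₂L₂ = 2.8×10⁻⁵×1.537 + 1.3×10⁻⁵×1.065 = 5.6881×10⁻⁵ m/K
ΔT = 1.47×10⁻³ / 5.6881×10⁻⁵ = 25.843 K
T = 13.0 + 25.843 = 38.843 °C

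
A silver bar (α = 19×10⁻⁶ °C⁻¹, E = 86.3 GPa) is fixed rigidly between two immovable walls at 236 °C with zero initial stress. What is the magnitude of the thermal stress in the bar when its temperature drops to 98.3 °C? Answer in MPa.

σ = 226 MPa

Fully constrained: the free strain ε = αΔT is blocked, so σ = Eε = EαΔT.
|ΔT| = 137.7 K
σ = 86.3×10⁹ × 19×10⁻⁶ × 137.7 = 2.26×10⁸ Pa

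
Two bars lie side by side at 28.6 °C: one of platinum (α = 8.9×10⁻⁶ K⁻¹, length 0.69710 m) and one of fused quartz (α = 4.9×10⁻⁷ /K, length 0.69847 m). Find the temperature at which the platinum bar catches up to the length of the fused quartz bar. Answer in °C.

Equal length when α₁L₁ΔT − α₂L₂ΔT = L₂ − L₁ = 1.37×10⁻³ m
α₁L₁ = 6.20419×10⁻⁶, α₂L₂ = 3.422503×10⁻⁷ → Δ(αL) = 5.8619397×10⁻⁶ m/K
ΔT = 1.37×10⁻³ / 5.8619397×10⁻⁶ = 233.711 K, so T = 28.6 + 233.711 = 262.311 °C

T = 262.3 °C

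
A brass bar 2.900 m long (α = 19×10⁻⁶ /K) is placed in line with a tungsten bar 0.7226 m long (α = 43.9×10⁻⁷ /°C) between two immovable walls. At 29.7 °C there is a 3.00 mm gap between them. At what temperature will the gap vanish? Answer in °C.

Gap closes when ΔL₁ + ΔL₂ = 3.00 mm = 3.00×10⁻³ m
(α₁L₁ + α₂L₂)ΔT = g
α₁L₁ + α₂L₂ = 19×10⁻⁶×2.900 + 43.9×10⁻⁷×0.7226 = 5.8272214×10⁻⁵ m/K
ΔT = 3.00×10⁻³ / 5.8272214×10⁻⁵ = 51.483 K
T = 29.7 + 51.483 = 81.183 °C

T = 81.2 °C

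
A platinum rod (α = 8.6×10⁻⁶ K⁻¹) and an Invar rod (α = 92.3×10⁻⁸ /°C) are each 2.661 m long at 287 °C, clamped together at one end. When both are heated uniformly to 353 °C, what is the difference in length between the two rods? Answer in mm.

ΔT = 66 K
platinum: ΔL = 8.6×10⁻⁶ × 2.661 m × 66 = 1.5104×10⁻³ m = 1.5104 mm
Invar: ΔL = 92.3×10⁻⁸ × 2.661 m × 66 = 1.6210×10⁻⁴ m = 0.16210 mm
difference = 1.5104 − 0.16210 = 1.3483 mm

1.35 mm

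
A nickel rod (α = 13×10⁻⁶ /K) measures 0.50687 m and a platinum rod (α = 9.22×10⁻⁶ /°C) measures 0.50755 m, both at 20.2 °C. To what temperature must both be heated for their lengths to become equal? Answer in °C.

Equal length when α₁L₁ΔT − α₂L₂ΔT = L₂ − L₁ = 6.80×10⁻⁴ m
α₁L₁ = 6.58931×10⁻⁶, α₂L₂ = 4.679611×10⁻⁶ → Δ(αL) = 1.909699×10⁻⁶ m/K
ΔT = 6.80×10⁻⁴ / 1.909699×10⁻⁶ = 356.077 K, so T = 20.2 + 356.077 = 376.277 °C

T = 376.3 °C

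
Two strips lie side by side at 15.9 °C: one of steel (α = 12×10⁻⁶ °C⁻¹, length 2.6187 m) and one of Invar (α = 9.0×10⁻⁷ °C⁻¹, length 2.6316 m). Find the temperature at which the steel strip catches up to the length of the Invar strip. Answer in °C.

T = 459.9 °C

Equal length when α₁L₁ΔT − α₂L₂ΔT = L₂ − L₁ = 1.29×10⁻² m
α₁L₁ = 3.14244×10⁻⁵, α₂L₂ = 2.36844×10⁻⁶ → Δ(αL) = 2.905596×10⁻⁵ m/K
ΔT = 1.29×10⁻² / 2.905596×10⁻⁵ = 443.971 K, so T = 15.9 + 443.971 = 459.871 °C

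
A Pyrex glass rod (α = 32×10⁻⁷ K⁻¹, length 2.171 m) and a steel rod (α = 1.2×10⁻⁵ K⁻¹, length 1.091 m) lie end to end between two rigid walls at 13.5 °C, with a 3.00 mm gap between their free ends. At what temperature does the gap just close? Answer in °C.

T = 163 °C

Gap closes when ΔL₁ + ΔL₂ = 3.00 mm = 3.00×10⁻³ m
(α₁L₁ + α₂L₂)ΔT = g
α₁L₁ + α₂L₂ = 32×10⁻⁷×2.171 + 1.2×10⁻⁵×1.091 = 2.00392×10⁻⁵ m/K
ΔT = 3.00×10⁻³ / 2.00392×10⁻⁵ = 149.71 K
T = 13.5 + 149.71 = 163.21 °C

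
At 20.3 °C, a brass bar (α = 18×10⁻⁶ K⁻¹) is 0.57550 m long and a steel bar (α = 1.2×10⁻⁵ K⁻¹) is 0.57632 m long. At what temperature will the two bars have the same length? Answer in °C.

T = 258.5 °C

L₁(1 + α₁ΔT) = L₂(1 + α₂ΔT) ⇒ ΔT = (L₂ − L₁)/(α₁L₁ − α₂L₂)
L₂ − L₁ = 0.57632 − 0.57550 = 8.20×10⁻⁴ m
α₁L₁ − α₂L₂ = 18×10⁻⁶×0.57550 − 1.2×10⁻⁵×0.57632 = 3.44316×10⁻⁶ m/K
ΔT = 8.20×10⁻⁴ / 3.44316×10⁻⁶ = 238.153 K
T = 20.3 + 238.153 = 258.453 °C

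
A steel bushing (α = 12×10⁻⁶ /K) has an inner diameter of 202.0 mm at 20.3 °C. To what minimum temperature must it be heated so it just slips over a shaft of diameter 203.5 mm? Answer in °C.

T = 639 °C

Required Δd = 203.5 − 202.0 = 1.5 mm
Δd = αd₀ΔT ⇒ ΔT = Δd/(αd₀) = 1.5 / (12×10⁻⁶ × 202.0) = 618.81 K
T_min = 20.3 + 618.81 = 639.11 °C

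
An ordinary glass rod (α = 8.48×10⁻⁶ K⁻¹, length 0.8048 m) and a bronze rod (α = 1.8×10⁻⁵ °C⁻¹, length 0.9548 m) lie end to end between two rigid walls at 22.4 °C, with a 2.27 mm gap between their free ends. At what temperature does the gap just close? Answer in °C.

α₁L₁ = 6.824704×10⁻⁶ m/K, α₂L₂ = 1.71864×10⁻⁵ m/K → total 2.4011104×10⁻⁵ m/K
ΔT = g/(α₁L₁+α₂L₂) = 2.27×10⁻³ / 2.4011104×10⁻⁵ = 94.54 K
T = 22.4 + 94.54 = 116.94 °C

T = 117 °C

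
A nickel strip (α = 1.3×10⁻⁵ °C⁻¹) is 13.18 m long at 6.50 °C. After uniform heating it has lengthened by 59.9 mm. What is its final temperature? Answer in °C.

ΔL = αL₀ΔT ⇒ ΔT = ΔL / (αL₀)
ΔT = 59.9×10⁻³ m / (1.3×10⁻⁵ × 13.18 m) = 349.60 K
T = 6.50 + 349.60 = 356.10 °C

T = 356 °C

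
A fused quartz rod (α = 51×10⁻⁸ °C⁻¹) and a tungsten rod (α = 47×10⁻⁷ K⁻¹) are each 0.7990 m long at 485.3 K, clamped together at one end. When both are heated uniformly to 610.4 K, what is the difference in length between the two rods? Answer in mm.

0.419 mm

ΔT = 125.1 K
fused quartz: ΔL = 51×10⁻⁸ × 0.7990 m × 125.1 = 5.0977×10⁻⁵ m = 0.050977 mm
tungsten: ΔL = 47×10⁻⁷ × 0.7990 m × 125.1 = 4.6979×10⁻⁴ m = 0.46979 mm
difference = 0.46979 − 0.050977 = 0.418813 mm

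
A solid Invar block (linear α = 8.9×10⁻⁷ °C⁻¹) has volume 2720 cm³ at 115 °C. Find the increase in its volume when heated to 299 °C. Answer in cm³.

ΔV = 1.34 cm³

Isotropic solid: β ≈ 3α = 2.7×10⁻⁶ /K; ΔT = 184 K
ΔV = 3αV₀ΔT = 3(8.9×10⁻⁷)(2720)(184) = 1.34 cm³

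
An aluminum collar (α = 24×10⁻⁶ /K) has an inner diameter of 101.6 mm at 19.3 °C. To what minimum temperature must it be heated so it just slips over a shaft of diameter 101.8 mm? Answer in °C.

T = 101 °C

Required Δd = 101.8 − 101.6 = 0.2 mm
Δd = αd₀ΔT ⇒ ΔT = Δd/(αd₀) = 0.2 / (24×10⁻⁶ × 101.6) = 82.02 K
T_min = 19.3 + 82.02 = 101.32 °C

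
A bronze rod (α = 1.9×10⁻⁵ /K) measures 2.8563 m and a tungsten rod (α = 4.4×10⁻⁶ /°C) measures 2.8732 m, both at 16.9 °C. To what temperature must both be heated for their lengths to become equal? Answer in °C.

T = 422.9 °C

L₁(1 + α₁ΔT) = L₂(1 + α₂ΔT) ⇒ ΔT = (L₂ − L₁)/(α₁L₁ − α₂L₂)
L₂ − L₁ = 2.8732 − 2.8563 = 1.69×10⁻² m
α₁L₁ − α₂L₂ = 1.9×10⁻⁵×2.8563 − 4.4×10⁻⁶×2.8732 = 4.162762×10⁻⁵ m/K
ΔT = 1.69×10⁻² / 4.162762×10⁻⁵ = 405.980 K
T = 16.9 + 405.980 = 422.880 °C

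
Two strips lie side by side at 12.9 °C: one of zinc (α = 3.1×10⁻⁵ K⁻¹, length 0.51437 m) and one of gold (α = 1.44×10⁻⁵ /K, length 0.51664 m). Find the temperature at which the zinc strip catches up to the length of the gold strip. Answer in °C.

L₁(1 + α₁ΔT) = L₂(1 + α₂ΔT) ⇒ ΔT = (L₂ − L₁)/(α₁L₁ − α₂L₂)
L₂ − L₁ = 0.51664 − 0.51437 = 2.27×10⁻³ m
α₁L₁ − α₂L₂ = 3.1×10⁻⁵×0.51437 − 1.44×10⁻⁵×0.51664 = 8.505854×10⁻⁶ m/K
ΔT = 2.27×10⁻³ / 8.505854×10⁻⁶ = 266.875 K
T = 12.9 + 266.875 = 279.775 °C

T = 279.8 °C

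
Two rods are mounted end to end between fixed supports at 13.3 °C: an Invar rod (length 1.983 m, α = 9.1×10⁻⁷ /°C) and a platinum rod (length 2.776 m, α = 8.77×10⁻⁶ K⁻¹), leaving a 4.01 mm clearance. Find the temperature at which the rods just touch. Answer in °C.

T = 167 °C

α₁L₁ = 1.80453×10⁻⁶ m/K, α₂L₂ = 2.434552×10⁻⁵ m/K → total 2.615005×10⁻⁵ m/K
ΔT = g/(α₁L₁+α₂L₂) = 4.01×10⁻³ / 2.615005×10⁻⁵ = 153.35 K
T = 13.3 + 153.35 = 166.65 °C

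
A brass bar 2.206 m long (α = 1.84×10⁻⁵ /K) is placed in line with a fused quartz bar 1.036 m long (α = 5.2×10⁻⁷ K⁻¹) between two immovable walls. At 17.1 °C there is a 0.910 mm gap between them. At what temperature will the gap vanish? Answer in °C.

T = 39.2 °C

α₁L₁ = 4.05904×10⁻⁵ m/K, α₂L₂ = 5.3872×10⁻⁷ m/K → total 4.112912×10⁻⁵ m/K
ΔT = g/(α₁L₁+α₂L₂) = 9.10×10⁻⁴ / 4.112912×10⁻⁵ = 22.125 K
T = 17.1 + 22.125 = 39.225 °C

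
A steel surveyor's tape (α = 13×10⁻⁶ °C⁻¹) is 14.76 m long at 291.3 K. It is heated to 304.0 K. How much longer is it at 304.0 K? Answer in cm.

ΔL = 0.244 cm

|ΔT| = |304.0 − 291.3| = 12.7 K
ΔL = αL₀ΔT = (13×10⁻⁶)(14.76)(12.7) = 2.44×10⁻³ m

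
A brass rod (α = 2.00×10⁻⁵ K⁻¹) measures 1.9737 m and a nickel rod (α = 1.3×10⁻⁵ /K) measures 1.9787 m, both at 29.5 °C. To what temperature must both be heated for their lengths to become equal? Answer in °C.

T = 393.1 °C

L₁(1 + α₁ΔT) = L₂(1 + α₂ΔT) ⇒ ΔT = (L₂ − L₁)/(α₁L₁ − α₂L₂)
L₂ − L₁ = 1.9787 − 1.9737 = 5.00×10⁻³ m
α₁L₁ − α₂L₂ = 2.00×10⁻⁵×1.9737 − 1.3×10⁻⁵×1.9787 = 1.37509×10⁻⁵ m/K
ΔT = 5.00×10⁻³ / 1.37509×10⁻⁵ = 363.613 K
T = 29.5 + 363.613 = 393.113 °C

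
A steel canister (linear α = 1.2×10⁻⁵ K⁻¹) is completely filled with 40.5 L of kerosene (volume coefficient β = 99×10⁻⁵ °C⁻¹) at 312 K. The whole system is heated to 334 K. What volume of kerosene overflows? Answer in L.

The canister also expands: β_container ≈ 3α = 3.6×10⁻⁵ /K
Net overflow = V₀(β_liq − 3α_cont)ΔT
β − 3α = 9.90×10⁻⁴ − 3.6×10⁻⁵ = 9.54×10⁻⁴ /K; ΔT = 22 K
ΔV = 40.5 × 9.54×10⁻⁴ × 22 = 0.850 L

0.850 L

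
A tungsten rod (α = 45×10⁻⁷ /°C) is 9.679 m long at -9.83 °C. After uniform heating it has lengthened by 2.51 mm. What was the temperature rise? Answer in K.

ΔT = 57.6 K

ΔL = αL₀ΔT ⇒ ΔT = ΔL / (αL₀)
ΔT = 2.51×10⁻³ m / (45×10⁻⁷ × 9.679 m) = 57.628 K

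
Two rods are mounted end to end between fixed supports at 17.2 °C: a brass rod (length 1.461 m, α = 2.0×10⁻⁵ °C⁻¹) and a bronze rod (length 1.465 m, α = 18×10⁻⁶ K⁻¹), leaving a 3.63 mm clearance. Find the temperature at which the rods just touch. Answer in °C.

T = 82.5 °C

α₁L₁ = 2.922×10⁻⁵ m/K, α₂L₂ = 2.637×10⁻⁵ m/K → total 5.559×10⁻⁵ m/K
ΔT = g/(α₁L₁+α₂L₂) = 3.63×10⁻³ / 5.559×10⁻⁵ = 65.300 K
T = 17.2 + 65.300 = 82.500 °C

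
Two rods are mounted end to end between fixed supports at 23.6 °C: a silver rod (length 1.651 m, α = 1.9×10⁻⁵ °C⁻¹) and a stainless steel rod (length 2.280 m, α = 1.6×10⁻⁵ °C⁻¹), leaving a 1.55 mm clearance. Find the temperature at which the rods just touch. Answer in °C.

α₁L₁ = 3.1369×10⁻⁵ m/K, α₂L₂ = 3.648×10⁻⁵ m/K → total 6.7849×10⁻⁵ m/K
ΔT = g/(α₁L₁+α₂L₂) = 1.55×10⁻³ / 6.7849×10⁻⁵ = 22.845 K
T = 23.6 + 22.845 = 46.445 °C

T = 46.4 °C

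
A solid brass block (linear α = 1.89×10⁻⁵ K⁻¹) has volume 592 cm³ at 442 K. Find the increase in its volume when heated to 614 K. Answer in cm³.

ΔV = 5.77 cm³

Isotropic solid: β ≈ 3α = 5.7×10⁻⁵ /K; ΔT = 172 K
ΔV = 3αV₀ΔT = 3(1.89×10⁻⁵)(592)(172) = 5.77 cm³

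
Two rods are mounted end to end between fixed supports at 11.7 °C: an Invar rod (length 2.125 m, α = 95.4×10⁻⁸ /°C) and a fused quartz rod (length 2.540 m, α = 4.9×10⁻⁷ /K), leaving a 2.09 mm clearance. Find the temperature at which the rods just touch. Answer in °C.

α₁L₁ = 2.02725×10⁻⁶ m/K, α₂L₂ = 1.2446×10⁻⁶ m/K → total 3.27185×10⁻⁶ m/K
ΔT = g/(α₁L₁+α₂L₂) = 2.09×10⁻³ / 3.27185×10⁻⁶ = 638.78 K
T = 11.7 + 638.78 = 650.48 °C

T = 650 °C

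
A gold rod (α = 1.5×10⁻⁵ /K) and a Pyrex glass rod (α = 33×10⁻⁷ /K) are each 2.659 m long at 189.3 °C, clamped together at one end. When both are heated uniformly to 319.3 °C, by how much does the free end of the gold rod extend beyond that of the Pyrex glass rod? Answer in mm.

4.04 mm

ΔT = 130.0 K
gold: ΔL = 1.5×10⁻⁵ × 2.659 m × 130.0 = 5.1851×10⁻³ m = 5.1851 mm
Pyrex glass: ΔL = 33×10⁻⁷ × 2.659 m × 130.0 = 1.1407×10⁻³ m = 1.1407 mm
difference = 5.1851 − 1.1407 = 4.0444 mm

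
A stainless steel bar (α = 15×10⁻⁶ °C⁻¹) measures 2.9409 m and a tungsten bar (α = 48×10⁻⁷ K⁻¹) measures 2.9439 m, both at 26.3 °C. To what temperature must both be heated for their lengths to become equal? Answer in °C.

T = 126.4 °C

L₁(1 + α₁ΔT) = L₂(1 + α₂ΔT) ⇒ ΔT = (L₂ − L₁)/(α₁L₁ − α₂L₂)
L₂ − L₁ = 2.9439 − 2.9409 = 3.00×10⁻³ m
α₁L₁ − α₂L₂ = 15×10⁻⁶×2.9409 − 48×10⁻⁷×2.9439 = 2.998278×10⁻⁵ m/K
ΔT = 3.00×10⁻³ / 2.998278×10⁻⁵ = 100.057 K
T = 26.3 + 100.057 = 126.357 °C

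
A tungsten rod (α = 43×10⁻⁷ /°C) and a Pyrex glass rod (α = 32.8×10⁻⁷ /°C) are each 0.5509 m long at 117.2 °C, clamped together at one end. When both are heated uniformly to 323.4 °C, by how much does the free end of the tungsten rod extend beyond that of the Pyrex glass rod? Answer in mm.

0.116 mm

ΔT = 206.2 K
tungsten: ΔL = 43×10⁻⁷ × 0.5509 m × 206.2 = 4.8846×10⁻⁴ m = 0.48846 mm
Pyrex glass: ΔL = 32.8×10⁻⁷ × 0.5509 m × 206.2 = 3.7259×10⁻⁴ m = 0.37259 mm
difference = 0.48846 − 0.37259 = 0.11587 mm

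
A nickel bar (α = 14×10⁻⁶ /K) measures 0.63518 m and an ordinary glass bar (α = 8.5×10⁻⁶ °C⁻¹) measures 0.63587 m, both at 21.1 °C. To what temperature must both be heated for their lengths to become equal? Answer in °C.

L₁(1 + α₁ΔT) = L₂(1 + α₂ΔT) ⇒ ΔT = (L₂ − L₁)/(α₁L₁ − α₂L₂)
L₂ − L₁ = 0.63587 − 0.63518 = 6.90×10⁻⁴ m
α₁L₁ − α₂L₂ = 14×10⁻⁶×0.63518 − 8.5×10⁻⁶×0.63587 = 3.487625×10⁻⁶ m/K
ΔT = 6.90×10⁻⁴ / 3.487625×10⁻⁶ = 197.842 K
T = 21.1 + 197.842 = 218.942 °C

T = 218.9 °C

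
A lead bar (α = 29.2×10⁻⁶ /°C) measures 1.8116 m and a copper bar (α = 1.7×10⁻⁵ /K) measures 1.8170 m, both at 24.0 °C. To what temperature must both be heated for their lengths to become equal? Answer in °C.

T = 269.3 °C

L₁(1 + α₁ΔT) = L₂(1 + α₂ΔT) ⇒ ΔT = (L₂ − L₁)/(α₁L₁ − α₂L₂)
L₂ − L₁ = 1.8170 − 1.8116 = 5.40×10⁻³ m
α₁L₁ − α₂L₂ = 29.2×10⁻⁶×1.8116 − 1.7×10⁻⁵×1.8170 = 2.200972×10⁻⁵ m/K
ΔT = 5.40×10⁻³ / 2.200972×10⁻⁵ = 245.346 K
T = 24.0 + 245.346 = 269.346 °C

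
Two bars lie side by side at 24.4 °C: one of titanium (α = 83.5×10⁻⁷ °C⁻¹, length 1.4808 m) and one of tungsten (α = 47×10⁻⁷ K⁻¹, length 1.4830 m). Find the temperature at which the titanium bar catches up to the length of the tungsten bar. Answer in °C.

T = 432.2 °C

L₁(1 + α₁ΔT) = L₂(1 + α₂ΔT) ⇒ ΔT = (L₂ − L₁)/(α₁L₁ − α₂L₂)
L₂ − L₁ = 1.4830 − 1.4808 = 2.20×10⁻³ m
α₁L₁ − α₂L₂ = 83.5×10⁻⁷×1.4808 − 47×10⁻⁷×1.4830 = 5.39458×10⁻⁶ m/K
ΔT = 2.20×10⁻³ / 5.39458×10⁻⁶ = 407.817 K
T = 24.4 + 407.817 = 432.217 °C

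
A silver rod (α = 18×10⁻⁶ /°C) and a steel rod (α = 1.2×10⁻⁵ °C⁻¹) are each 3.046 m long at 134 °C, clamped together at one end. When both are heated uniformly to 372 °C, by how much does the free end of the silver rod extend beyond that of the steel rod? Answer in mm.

ΔT = 238 K
silver: ΔL = 18×10⁻⁶ × 3.046 m × 238 = 1.3049×10⁻² m = 13.049 mm
steel: ΔL = 1.2×10⁻⁵ × 3.046 m × 238 = 8.6994×10⁻³ m = 8.6994 mm
difference = 13.049 − 8.6994 = 4.3496 mm

4.35 mm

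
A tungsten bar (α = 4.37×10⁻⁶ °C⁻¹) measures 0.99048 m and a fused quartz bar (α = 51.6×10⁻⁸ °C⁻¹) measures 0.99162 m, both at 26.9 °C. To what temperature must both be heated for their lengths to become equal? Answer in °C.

Equal length when α₁L₁ΔT − α₂L₂ΔT = L₂ − L₁ = 1.14×10⁻³ m
α₁L₁ = 4.3283976×10⁻⁶, α₂L₂ = 5.1167592×10⁻⁷ → Δ(αL) = 3.81672168×10⁻⁶ m/K
ΔT = 1.14×10⁻³ / 3.81672168×10⁻⁶ = 298.686 K, so T = 26.9 + 298.686 = 325.586 °C

T = 325.6 °C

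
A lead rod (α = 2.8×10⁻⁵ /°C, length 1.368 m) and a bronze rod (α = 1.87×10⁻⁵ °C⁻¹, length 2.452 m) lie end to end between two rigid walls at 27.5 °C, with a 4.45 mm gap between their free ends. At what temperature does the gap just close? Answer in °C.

T = 80.4 °C

Gap closes when ΔL₁ + ΔL₂ = 4.45 mm = 4.45×10⁻³ m
(α₁L₁ + α₂L₂)ΔT = g
α₁L₁ + α₂L₂ = 2.8×10⁻⁵×1.368 + 1.87×10⁻⁵×2.452 = 8.41564×10⁻⁵ m/K
ΔT = 4.45×10⁻³ / 8.41564×10⁻⁵ = 52.878 K
T = 27.5 + 52.878 = 80.378 °C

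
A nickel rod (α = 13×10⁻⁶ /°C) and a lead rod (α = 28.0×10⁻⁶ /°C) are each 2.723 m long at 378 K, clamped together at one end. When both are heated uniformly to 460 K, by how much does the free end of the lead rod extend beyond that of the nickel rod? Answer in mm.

ΔT = 82 K
nickel: ΔL = 13×10⁻⁶ × 2.723 m × 82 = 2.9027×10⁻³ m = 2.9027 mm
lead: ΔL = 28.0×10⁻⁶ × 2.723 m × 82 = 6.2520×10⁻³ m = 6.2520 mm
difference = 6.2520 − 2.9027 = 3.3493 mm

3.35 mm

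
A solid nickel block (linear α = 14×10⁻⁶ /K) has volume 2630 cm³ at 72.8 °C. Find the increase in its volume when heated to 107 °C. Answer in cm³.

ΔV = 3.78 cm³

Isotropic solid: β ≈ 3α = 4.2×10⁻⁵ /K; ΔT = 34.2 K
ΔV = 3αV₀ΔT = 3(14×10⁻⁶)(2630)(34.2) = 3.78 cm³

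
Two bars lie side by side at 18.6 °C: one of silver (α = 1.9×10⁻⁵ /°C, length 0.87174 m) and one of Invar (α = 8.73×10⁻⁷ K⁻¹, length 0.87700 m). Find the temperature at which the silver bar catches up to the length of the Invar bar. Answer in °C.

Equal length when α₁L₁ΔT − α₂L₂ΔT = L₂ − L₁ = 5.26×10⁻³ m
α₁L₁ = 1.656306×10⁻⁵, α₂L₂ = 7.65621×10⁻⁷ → Δ(αL) = 1.5797439×10⁻⁵ m/K
ΔT = 5.26×10⁻³ / 1.5797439×10⁻⁵ = 332.965 K, so T = 18.6 + 332.965 = 351.565 °C

T = 351.6 °C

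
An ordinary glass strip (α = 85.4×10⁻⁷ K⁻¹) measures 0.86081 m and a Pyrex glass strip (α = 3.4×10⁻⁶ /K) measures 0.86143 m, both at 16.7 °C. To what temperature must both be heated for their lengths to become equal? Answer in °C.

Equal length when α₁L₁ΔT − α₂L₂ΔT = L₂ − L₁ = 6.20×10⁻⁴ m
α₁L₁ = 7.3513174×10⁻⁶, α₂L₂ = 2.928862×10⁻⁶ → Δ(αL) = 4.4224554×10⁻⁶ m/K
ΔT = 6.20×10⁻⁴ / 4.4224554×10⁻⁶ = 140.194 K, so T = 16.7 + 140.194 = 156.894 °C

T = 156.9 °C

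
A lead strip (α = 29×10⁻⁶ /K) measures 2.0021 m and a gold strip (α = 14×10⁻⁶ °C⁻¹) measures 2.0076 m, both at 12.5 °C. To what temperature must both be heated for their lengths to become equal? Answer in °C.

T = 196.1 °C

Equal length when α₁L₁ΔT − α₂L₂ΔT = L₂ − L₁ = 5.50×10⁻³ m
α₁L₁ = 5.80609×10⁻⁵, α₂L₂ = 2.81064×10⁻⁵ → Δ(αL) = 2.99545×10⁻⁵ m/K
ΔT = 5.50×10⁻³ / 2.99545×10⁻⁵ = 183.612 K, so T = 12.5 + 183.612 = 196.112 °C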